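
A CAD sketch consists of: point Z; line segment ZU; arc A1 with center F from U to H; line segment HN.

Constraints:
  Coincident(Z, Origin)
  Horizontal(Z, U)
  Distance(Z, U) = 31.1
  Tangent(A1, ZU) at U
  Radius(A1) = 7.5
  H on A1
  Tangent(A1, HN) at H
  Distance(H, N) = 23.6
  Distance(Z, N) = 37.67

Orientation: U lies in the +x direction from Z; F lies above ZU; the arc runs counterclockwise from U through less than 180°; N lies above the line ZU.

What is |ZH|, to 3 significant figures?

38.9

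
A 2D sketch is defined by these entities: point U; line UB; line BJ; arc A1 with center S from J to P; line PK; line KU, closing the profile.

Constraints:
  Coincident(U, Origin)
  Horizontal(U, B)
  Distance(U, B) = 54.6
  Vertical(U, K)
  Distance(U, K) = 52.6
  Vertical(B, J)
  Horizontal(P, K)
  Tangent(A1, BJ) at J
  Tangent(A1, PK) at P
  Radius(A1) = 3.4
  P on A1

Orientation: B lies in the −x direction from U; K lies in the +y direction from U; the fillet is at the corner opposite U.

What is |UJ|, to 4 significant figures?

73.50

U is at the origin; UB is horizontal with |UB| = 54.6 and B on the −x side, so B = (-54.60, 0.000). U and K share the same x with |UK| = 52.6 and K on the +y side, so K = (0.000, 52.60). The virtual corner opposite U is at (-54.60, 52.60). Tangency of A1 to BJ means the radius SJ is perpendicular to BJ and the tangent condition forces SP to be normal to PK, with radius 3.4, so the center S sits 3.4 in from both sides at S = (-51.20, 49.20). That places the tangent points at J = (-54.60, 49.20) on BJ and P = (-51.20, 52.60) on PK. Then |UJ| = |J − U| = 73.50.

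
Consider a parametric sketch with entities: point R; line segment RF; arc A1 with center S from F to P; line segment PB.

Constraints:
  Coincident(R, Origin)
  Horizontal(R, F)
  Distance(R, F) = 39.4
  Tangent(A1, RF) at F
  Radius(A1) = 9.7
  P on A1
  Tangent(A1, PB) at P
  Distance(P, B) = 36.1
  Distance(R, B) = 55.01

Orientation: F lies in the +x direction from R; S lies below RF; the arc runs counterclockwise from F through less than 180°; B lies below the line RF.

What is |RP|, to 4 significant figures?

31.29

Checks: |SP| = 9.700 ✓; ∠(SP, PB) = 90.00° ✓; |PB| = 36.10 ✓; |RB| = 55.01 ✓.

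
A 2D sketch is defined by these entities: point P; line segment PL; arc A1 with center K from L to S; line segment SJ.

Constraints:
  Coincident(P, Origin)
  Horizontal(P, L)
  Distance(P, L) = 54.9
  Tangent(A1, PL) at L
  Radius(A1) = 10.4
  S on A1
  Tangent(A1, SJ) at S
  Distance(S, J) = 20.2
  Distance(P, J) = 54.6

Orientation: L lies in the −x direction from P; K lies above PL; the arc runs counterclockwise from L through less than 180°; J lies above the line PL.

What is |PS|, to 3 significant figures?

45.8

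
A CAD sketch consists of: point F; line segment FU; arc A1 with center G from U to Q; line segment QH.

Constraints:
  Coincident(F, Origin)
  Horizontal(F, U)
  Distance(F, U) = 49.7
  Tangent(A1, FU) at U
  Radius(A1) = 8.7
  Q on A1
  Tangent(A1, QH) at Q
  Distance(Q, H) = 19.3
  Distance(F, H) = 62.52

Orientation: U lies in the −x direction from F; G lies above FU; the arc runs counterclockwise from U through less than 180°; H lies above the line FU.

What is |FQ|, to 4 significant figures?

45.31

Checks: F.y = 0.00, U.y = 0.00 ✓; |GQ| = 8.700 ✓; ∠(GQ, QH) = 90.00° ✓; |QH| = 19.30 ✓; |FH| = 62.52 ✓.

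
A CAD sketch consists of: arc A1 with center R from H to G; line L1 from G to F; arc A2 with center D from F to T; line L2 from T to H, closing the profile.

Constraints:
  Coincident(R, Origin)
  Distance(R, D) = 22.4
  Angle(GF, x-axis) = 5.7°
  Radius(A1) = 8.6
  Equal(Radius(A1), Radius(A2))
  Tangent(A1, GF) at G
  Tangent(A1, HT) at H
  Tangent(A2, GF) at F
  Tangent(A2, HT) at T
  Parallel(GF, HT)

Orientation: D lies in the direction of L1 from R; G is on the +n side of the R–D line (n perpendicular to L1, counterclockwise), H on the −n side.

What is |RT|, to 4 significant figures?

23.99

The slot axis is L1's direction at 5.7°, so u = (cos 5.7°, sin 5.7°) = (0.9951, 0.09932) and n = (−sin 5.7°, cos 5.7°) = (-0.09932, 0.9951). R is at the origin and D lies 22.4 along u from R, so D = 22.4·u = (22.29, 2.225). Tangency of A1 to both parallel lines with radius 8.6 puts G and H at R ± 8.6·n: G = (-0.8541, 8.557), H = (0.8541, -8.557). Equal radii place F and T the same way about D: F = D + 8.6·n = (21.44, 10.78), T = D − 8.6·n = (23.14, -6.333). Then |RT| = |T − R| = 23.99.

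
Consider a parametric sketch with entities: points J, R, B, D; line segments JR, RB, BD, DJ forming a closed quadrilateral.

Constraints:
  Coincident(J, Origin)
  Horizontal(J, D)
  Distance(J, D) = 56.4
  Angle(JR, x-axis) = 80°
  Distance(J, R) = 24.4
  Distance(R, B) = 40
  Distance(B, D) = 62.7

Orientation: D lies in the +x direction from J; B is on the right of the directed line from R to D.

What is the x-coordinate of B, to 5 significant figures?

-4.4768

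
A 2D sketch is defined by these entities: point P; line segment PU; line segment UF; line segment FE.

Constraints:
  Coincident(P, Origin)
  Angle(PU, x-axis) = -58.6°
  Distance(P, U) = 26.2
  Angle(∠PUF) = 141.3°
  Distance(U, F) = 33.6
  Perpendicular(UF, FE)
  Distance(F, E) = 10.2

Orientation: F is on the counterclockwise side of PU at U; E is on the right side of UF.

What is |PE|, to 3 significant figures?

60.2

∠PUF = 141.3°, so UF runs at -58.6° + (180° − 141.3°) = -19.9° from the x-axis; with |UF| = 33.6, F = U + 33.6·(cos -19.9°, sin -19.9°) = (45.2, -33.8). UF ⟂ FE; with |FE| = 10.2 on the right of UF, E = F + 10.2·(-0.340, -0.940) = (41.8, -43.4). Then |PE| = |E − P| = 60.2.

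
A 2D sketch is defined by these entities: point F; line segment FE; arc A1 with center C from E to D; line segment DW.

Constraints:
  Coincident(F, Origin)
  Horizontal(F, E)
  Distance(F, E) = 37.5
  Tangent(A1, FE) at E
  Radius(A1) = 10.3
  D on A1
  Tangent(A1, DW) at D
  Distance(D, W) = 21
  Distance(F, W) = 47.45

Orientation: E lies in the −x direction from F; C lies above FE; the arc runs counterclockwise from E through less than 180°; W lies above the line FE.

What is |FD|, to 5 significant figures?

30.667

F is at the origin; F and E share the same y with |FE| = 37.5 and E on the −x side, so E = (-37.500, 0.0000). The tangent condition forces CE to be normal to FE, so C = E + (0, 10.3) = (-37.500, 10.300). Since CD ⟂ DW (tangency), |CW| = √(10.3² + 21.0²) = 23.390 regardless of where D sits on A1. So W lies on both circle(F, 47.45) and circle(C, 23.390); the above-FE intersection is W = (-33.721, 33.383). D is the foot of the tangent from W: D = (-27.641, 13.282).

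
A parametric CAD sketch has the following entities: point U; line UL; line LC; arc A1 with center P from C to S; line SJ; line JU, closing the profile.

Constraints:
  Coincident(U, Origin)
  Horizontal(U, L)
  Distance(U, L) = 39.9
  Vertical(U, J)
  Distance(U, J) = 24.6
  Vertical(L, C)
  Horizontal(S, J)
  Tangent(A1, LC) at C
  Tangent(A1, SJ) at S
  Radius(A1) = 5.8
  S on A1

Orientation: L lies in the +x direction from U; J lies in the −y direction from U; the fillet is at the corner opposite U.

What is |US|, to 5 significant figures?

42.047

U is at the origin; U and L share the same y with |UL| = 39.9 and L on the +x side, so L = (39.900, 0.0000). U and J share the same x with |UJ| = 24.6 and J on the −y side, so J = (0.0000, -24.600). The virtual corner opposite U is at (39.900, -24.600). Tangency of A1 to LC means the radius PC is perpendicular to LC and A1 meets SJ tangentially, so PS is at right angles to SJ, with radius 5.8, so the center P sits 5.8 in from both sides at P = (34.100, -18.800). That places the tangent points at C = (39.900, -18.800) on LC and S = (34.100, -24.600) on SJ. Then |US| = |S − U| = 42.047.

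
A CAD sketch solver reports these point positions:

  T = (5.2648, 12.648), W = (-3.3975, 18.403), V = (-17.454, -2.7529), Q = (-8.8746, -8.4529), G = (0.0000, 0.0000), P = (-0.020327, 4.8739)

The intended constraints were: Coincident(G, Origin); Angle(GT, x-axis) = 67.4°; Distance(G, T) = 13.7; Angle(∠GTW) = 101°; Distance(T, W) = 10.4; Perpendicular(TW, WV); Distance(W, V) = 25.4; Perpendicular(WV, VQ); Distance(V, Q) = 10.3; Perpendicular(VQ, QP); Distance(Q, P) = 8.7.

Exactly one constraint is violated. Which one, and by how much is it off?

Distance(Q, P) = 8.7 — off by 7.30.

G = (0.00, 0.00) ✓; GT at 67.40° ✓; |GT| = 13.70 ✓; ∠GTW = 101.0° ✓; |TW| = 10.40 ✓; ∠(TW, WV) = 90.00° ✓; |WV| = 25.40 ✓; ∠(WV, VQ) = 90.00° ✓; |VQ| = 10.30 ✓; ∠(VQ, QP) = 90.00° ✓; |QP| = 16.00 ✗.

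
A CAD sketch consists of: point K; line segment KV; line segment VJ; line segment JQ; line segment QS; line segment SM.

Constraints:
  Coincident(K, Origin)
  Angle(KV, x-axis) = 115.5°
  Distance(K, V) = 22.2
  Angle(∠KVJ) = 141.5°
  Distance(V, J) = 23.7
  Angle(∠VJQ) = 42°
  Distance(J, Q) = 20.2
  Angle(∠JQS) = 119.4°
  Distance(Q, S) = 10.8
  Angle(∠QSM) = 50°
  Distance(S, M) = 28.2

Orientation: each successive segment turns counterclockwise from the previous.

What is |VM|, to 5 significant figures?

22.992

∠JQS = 119.4° gives QS at -7.4000° from the x-axis; with |QS| = 10.8, S = (-12.582, 10.307). ∠QSM = 50.0° gives SM at 122.60° from the x-axis; with |SM| = 28.2, M = (-27.775, 34.064). Then |VM| = |M − V| = 22.992.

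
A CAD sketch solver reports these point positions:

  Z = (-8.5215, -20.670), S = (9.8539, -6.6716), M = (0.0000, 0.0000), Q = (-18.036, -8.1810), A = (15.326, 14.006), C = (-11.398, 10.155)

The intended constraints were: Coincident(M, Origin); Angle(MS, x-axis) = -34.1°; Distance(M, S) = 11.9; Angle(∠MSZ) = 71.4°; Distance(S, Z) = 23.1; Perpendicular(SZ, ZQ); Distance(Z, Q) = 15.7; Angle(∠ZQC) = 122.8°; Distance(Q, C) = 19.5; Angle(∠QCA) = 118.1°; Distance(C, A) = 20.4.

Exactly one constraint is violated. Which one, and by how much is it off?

Distance(C, A) = 20.4 — off by 6.60.

M = (0.00, 0.00) ✓; MS at -34.10° ✓; |MS| = 11.90 ✓; ∠MSZ = 71.40° ✓; |SZ| = 23.10 ✓; ∠(SZ, ZQ) = 90.00° ✓; |ZQ| = 15.70 ✓; ∠ZQC = 122.8° ✓; |QC| = 19.50 ✓; ∠QCA = 118.1° ✓; |CA| = 27.00 ✗.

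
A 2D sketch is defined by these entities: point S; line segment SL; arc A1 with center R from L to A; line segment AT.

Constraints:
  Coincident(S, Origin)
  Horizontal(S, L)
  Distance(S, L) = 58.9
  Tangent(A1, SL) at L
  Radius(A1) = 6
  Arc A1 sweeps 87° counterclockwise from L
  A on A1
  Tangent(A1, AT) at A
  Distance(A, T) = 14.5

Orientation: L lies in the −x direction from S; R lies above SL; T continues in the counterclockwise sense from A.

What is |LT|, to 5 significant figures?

21.266

S is at the origin; S and L share the same y with |SL| = 58.9 and L on the −x side, so L = (-58.900, 0.0000). A1 meets SL tangentially, so RL is at right angles to SL, so R = L + (0, 6) = (-58.900, 6.0000). On A1, L sits at bearing -90° from R; an 87° counterclockwise sweep puts A at bearing -3°, so A = R + 6.0·(cos -3°, sin -3°) = (-52.908, 5.6860). Since A1 is tangent to AT there, RA ⟂ AT, so AT runs along (−sin -3°, cos -3°); with |AT| = 14.5, T = (-52.149, 20.166). Then |LT| = |T − L| = 21.266.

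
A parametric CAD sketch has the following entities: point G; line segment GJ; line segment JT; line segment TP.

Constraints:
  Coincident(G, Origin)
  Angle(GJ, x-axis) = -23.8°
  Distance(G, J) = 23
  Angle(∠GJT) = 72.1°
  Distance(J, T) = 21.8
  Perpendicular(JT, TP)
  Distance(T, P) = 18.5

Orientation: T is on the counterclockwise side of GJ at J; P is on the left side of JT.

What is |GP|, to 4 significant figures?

15.12

G is at the origin; GJ runs at -23.8° with length 23.0, so J = 23.0·(cos -23.8°, sin -23.8°) = (21.04, -9.282). ∠GJT = 72.1°, so JT runs at -23.8° + (180° − 72.1°) = 84.10° from the x-axis; with |JT| = 21.8, T = J + 21.8·(cos 84.10°, sin 84.10°) = (23.28, 12.40). JT is perpendicular to TP; with |TP| = 18.5 on the left of JT, P = T + 18.5·(-0.9947, 0.1028) = (4.883, 14.30). Then |GP| = |P − G| = 15.12.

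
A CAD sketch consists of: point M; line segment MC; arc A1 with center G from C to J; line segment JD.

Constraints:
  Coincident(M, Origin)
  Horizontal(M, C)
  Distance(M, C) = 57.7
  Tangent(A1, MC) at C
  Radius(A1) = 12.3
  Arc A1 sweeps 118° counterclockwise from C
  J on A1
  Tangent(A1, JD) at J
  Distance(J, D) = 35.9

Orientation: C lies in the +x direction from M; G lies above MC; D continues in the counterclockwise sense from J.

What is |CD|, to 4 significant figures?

50.13

M is at the origin; M and C share the same y with |MC| = 57.7 and C on the +x side, so C = (57.70, 0.000). The tangent condition forces GC to be normal to MC, so G = C + (0, 12.3) = (57.70, 12.30). On A1, C sits at bearing -90° from G; a 118° counterclockwise sweep puts J at bearing 28°, so J = G + 12.3·(cos 28°, sin 28°) = (68.56, 18.07). Since A1 is tangent to JD there, GJ ⟂ JD, so JD runs along (−sin 28°, cos 28°); with |JD| = 35.9, D = (51.71, 49.77). Then |CD| = |D − C| = 50.13.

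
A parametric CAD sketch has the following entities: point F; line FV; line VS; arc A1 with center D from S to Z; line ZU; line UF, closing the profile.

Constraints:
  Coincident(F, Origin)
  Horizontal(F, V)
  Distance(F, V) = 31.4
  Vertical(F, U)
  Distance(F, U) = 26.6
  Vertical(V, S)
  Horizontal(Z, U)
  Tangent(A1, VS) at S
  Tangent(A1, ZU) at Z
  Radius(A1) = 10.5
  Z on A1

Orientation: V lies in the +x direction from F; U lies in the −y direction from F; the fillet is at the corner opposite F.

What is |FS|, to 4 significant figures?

35.29

F is at the origin; FV is horizontal with |FV| = 31.4 and V on the +x side, so V = (31.40, 0.000). FU is vertical with |FU| = 26.6 and U on the −y side, so U = (0.000, -26.60). The virtual corner opposite F is at (31.40, -26.60). Tangency of A1 to VS means the radius DS is perpendicular to VS and tangency of A1 to ZU means the radius DZ is perpendicular to ZU, with radius 10.5, so the center D sits 10.5 in from both sides at D = (20.90, -16.10). That places the tangent points at S = (31.40, -16.10) on VS and Z = (20.90, -26.60) on ZU. Then |FS| = |S − F| = 35.29.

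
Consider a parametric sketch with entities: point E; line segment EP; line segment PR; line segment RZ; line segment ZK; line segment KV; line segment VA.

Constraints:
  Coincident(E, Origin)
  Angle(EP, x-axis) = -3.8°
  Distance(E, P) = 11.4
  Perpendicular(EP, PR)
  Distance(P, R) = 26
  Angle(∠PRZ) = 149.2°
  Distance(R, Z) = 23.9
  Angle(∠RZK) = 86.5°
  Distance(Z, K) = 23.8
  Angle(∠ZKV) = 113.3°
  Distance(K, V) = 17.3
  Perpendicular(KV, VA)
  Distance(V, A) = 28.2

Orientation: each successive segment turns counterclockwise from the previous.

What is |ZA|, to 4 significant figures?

27.46

∠ZKV = 113.3° gives KV at -82.80° from the x-axis; with |KV| = 17.3, V = (-16.09, 17.24). KV is perpendicular to VA, so VA runs at 7.200°; with |VA| = 28.2, A = (11.89, 20.77). Then |ZA| = |A − Z| = 27.46.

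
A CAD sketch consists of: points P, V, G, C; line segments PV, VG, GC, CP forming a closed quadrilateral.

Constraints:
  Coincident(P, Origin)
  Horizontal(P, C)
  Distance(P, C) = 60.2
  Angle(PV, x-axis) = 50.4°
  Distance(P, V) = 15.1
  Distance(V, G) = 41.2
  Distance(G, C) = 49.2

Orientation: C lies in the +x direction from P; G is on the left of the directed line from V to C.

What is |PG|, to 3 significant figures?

56.3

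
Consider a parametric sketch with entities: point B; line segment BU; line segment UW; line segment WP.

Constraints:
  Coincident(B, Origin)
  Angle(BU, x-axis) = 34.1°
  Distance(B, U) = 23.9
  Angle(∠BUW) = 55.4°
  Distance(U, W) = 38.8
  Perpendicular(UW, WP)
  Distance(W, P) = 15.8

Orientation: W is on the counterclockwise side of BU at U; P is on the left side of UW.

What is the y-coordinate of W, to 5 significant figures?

27.493

B is at the origin; BU runs at 34.1° with length 23.9, so U = 23.9·(cos 34.1°, sin 34.1°) = (19.791, 13.399). ∠BUW = 55.4°, so UW runs at 34.1° + (180° − 55.4°) = 158.70° from the x-axis; with |UW| = 38.8, W = U + 38.8·(cos 158.70°, sin 158.70°) = (-16.359, 27.493). So W.y = 27.493.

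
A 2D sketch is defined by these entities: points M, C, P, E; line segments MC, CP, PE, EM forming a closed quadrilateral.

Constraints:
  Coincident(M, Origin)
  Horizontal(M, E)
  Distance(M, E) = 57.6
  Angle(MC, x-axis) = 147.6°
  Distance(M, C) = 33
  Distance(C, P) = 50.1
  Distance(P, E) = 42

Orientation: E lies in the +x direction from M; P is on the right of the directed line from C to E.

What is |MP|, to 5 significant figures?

17.301

M is at the origin; M and E share the same y with |ME| = 57.6 and E in +x, so E = (57.6, 0). MC runs at 147.6° with |MC| = 33.0, so C = (-27.863, 17.682). P is determined by |CP| = 50.1 and |PE| = 42.0 together: it lies at the intersection of circle(C, 50.1) and circle(E, 42.0). With |CE| = 87.273, the foot of the radical line on CE is 47.910 from C and the perpendicular offset is √(50.1² − 47.910²) = 14.649. Taking the right-of-CE solution: P = (16.086, -6.3702).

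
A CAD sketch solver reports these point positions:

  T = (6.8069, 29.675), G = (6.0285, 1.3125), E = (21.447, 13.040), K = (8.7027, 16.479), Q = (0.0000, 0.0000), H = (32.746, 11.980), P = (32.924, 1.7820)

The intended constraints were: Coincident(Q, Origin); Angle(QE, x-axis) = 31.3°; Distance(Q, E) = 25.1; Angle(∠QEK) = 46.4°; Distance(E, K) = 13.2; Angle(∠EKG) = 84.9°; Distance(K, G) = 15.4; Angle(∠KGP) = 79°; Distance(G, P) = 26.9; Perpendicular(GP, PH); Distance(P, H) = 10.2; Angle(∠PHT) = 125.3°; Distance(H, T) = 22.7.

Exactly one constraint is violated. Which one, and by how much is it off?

Distance(H, T) = 22.7 — off by 8.70.

Q = (0.00, 0.00) ✓; QE at 31.30° ✓; |QE| = 25.10 ✓; ∠QEK = 46.40° ✓; |EK| = 13.20 ✓; ∠EKG = 84.90° ✓; |KG| = 15.40 ✓; ∠KGP = 79.00° ✓; |GP| = 26.90 ✓; ∠(GP, PH) = 90.00° ✓; |PH| = 10.20 ✓; ∠PHT = 125.3° ✓; |HT| = 31.40 ✗.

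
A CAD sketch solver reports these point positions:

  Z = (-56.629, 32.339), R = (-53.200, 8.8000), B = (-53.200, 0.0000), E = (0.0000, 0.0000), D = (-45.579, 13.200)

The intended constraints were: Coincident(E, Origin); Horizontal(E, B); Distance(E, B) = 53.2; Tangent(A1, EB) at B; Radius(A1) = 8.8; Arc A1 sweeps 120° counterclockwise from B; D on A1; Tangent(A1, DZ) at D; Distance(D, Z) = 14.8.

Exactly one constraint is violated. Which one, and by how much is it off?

Distance(D, Z) = 14.8 — off by 7.30.

E = (0.00, 0.00) ✓; E.y = 0.00, B.y = 0.00 ✓; |EB| = 53.20 ✓; ∠(RB, BE) = 90.00° ✓; |RB| = 8.800 ✓; bearing(R→D) − bearing(R→B) = 120.0° ✓; |RD| = 8.800 ✓; ∠(RD, DZ) = 90.00° ✓; |DZ| = 22.10 ✗.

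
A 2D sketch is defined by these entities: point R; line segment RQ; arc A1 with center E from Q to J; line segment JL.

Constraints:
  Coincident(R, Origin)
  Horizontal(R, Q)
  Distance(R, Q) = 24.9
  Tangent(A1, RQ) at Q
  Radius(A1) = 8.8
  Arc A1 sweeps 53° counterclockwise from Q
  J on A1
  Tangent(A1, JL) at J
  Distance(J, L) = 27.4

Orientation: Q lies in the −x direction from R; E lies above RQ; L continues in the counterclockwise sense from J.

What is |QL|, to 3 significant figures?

34.6

R is at the origin; RQ is horizontal with |RQ| = 24.9 and Q on the −x side, so Q = (-24.9, 0.00). Since A1 is tangent to RQ there, EQ ⟂ RQ, so E = Q + (0, 8.8) = (-24.9, 8.80). On A1, Q sits at bearing -90° from E; a 53° counterclockwise sweep puts J at bearing -37°, so J = E + 8.8·(cos -37°, sin -37°) = (-17.9, 3.50). Tangency of A1 to JL means the radius EJ is perpendicular to JL, so JL runs along (−sin -37°, cos -37°); with |JL| = 27.4, L = (-1.38, 25.4). Then |QL| = |L − Q| = 34.6.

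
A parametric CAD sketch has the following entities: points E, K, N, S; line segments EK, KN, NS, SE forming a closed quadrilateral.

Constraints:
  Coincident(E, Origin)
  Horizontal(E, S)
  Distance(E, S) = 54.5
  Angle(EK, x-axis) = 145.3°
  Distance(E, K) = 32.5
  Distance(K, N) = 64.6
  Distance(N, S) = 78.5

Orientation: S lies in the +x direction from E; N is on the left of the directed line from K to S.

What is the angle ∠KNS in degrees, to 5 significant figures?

70.434°

Checks: |KN| = 64.60 ✓; |NS| = 78.50 ✓.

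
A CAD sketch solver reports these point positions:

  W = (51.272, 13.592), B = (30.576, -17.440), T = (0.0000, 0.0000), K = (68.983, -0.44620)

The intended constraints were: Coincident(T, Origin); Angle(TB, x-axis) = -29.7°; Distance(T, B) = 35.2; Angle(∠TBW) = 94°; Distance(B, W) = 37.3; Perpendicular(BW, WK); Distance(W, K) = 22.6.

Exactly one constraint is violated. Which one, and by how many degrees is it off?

Perpendicular(BW, WK) — off by 4.70°.

T = (0.00, 0.00) ✓; TB at -29.70° ✓; |TB| = 35.20 ✓; ∠TBW = 94.00° ✓; |BW| = 37.30 ✓; ∠(BW, WK) = 94.70° ✗; |WK| = 22.60 ✓.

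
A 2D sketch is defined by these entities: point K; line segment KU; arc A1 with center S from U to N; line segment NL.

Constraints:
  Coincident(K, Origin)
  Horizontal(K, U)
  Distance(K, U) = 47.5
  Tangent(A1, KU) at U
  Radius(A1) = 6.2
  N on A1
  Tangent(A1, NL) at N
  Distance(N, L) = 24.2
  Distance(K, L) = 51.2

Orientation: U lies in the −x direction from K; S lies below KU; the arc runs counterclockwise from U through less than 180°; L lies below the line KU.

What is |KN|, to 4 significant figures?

53.72

Checks: |SN| = 6.200 ✓; ∠(SN, NL) = 90.00° ✓; |NL| = 24.20 ✓; |KL| = 51.20 ✓.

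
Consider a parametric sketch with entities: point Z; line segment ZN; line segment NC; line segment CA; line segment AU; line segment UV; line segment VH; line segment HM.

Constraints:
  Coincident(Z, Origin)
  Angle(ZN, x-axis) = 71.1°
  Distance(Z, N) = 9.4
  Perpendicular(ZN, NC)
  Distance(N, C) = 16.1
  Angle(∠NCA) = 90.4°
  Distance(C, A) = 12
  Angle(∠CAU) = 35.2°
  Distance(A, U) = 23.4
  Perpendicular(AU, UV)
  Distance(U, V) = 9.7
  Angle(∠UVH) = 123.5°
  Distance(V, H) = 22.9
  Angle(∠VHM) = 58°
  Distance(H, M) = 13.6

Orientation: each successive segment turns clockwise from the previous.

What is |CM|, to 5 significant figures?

6.1360

Z is at the origin; ZN runs at 71.1° with length 9.4, so N = (3.0448, 8.8932). The perpendicularity gives NC at right angles to ZN, so NC runs at -18.900°; with |NC| = 16.1, C = (18.277, 3.6781). ∠NCA = 90.4° gives CA at -108.50° from the x-axis; with |CA| = 12.0, A = (14.469, -7.7018). ∠CAU = 35.2° gives AU at 106.70° from the x-axis; with |AU| = 23.4, U = (7.7449, 14.711). The perpendicularity gives UV at right angles to AU, so UV runs at 16.700°; with |UV| = 9.7, V = (17.036, 17.499). ∠UVH = 123.5° gives VH at -39.800° from the x-axis; with |VH| = 22.9, H = (34.629, 2.8402). ∠VHM = 58.0° gives HM at -161.80° from the x-axis; with |HM| = 13.6, M = (21.710, -1.4076). Then |CM| = |M − C| = 6.1360.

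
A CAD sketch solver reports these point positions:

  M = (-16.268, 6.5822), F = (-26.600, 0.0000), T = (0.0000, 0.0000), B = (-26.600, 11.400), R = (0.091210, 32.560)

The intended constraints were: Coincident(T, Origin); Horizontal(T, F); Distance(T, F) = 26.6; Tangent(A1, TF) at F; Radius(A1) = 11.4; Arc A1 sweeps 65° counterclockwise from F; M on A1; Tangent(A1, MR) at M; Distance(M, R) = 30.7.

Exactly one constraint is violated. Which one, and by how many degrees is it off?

Tangent(A1, MR) at M — off by 7.20°.

T = (0.00, 0.00) ✓; T.y = 0.00, F.y = 0.00 ✓; |TF| = 26.60 ✓; ∠(BF, FT) = 90.00° ✓; |BF| = 11.40 ✓; bearing(B→M) − bearing(B→F) = 65.00° ✓; |BM| = 11.40 ✓; ∠(BM, MR) = 97.20° ✗; |MR| = 30.70 ✓.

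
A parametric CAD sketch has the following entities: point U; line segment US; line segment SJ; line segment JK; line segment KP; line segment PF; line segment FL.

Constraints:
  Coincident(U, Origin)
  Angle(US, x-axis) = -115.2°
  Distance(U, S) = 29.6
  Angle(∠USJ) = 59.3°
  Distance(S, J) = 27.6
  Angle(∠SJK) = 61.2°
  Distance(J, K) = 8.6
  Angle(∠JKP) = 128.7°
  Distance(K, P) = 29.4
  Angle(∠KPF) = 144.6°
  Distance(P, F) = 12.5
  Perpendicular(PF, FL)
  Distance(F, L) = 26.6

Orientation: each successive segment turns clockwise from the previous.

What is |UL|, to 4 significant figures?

46.94

∠KPF = 144.6° gives PF at -81.40° from the x-axis; with |PF| = 12.5, F = (2.779, -36.64). PF is perpendicular to FL, so FL runs at -171.4°; with |FL| = 26.6, L = (-23.52, -40.62). Then |UL| = |L − U| = 46.94.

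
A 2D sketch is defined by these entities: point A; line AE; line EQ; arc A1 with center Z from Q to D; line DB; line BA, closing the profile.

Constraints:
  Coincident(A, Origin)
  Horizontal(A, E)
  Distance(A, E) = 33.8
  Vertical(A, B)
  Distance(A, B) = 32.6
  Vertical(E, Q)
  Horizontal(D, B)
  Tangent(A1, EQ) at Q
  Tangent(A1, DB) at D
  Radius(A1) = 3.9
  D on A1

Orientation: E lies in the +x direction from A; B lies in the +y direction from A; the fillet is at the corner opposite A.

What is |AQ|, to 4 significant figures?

44.34

A is at the origin; A and E share the same y with |AE| = 33.8 and E on the +x side, so E = (33.80, 0.000). A and B share the same x with |AB| = 32.6 and B on the +y side, so B = (0.000, 32.60). The virtual corner opposite A is at (33.80, 32.60). A1 meets EQ tangentially, so ZQ is at right angles to EQ and the tangent condition forces ZD to be normal to DB, with radius 3.9, so the center Z sits 3.9 in from both sides at Z = (29.90, 28.70). That places the tangent points at Q = (33.80, 28.70) on EQ and D = (29.90, 32.60) on DB. Then |AQ| = |Q − A| = 44.34.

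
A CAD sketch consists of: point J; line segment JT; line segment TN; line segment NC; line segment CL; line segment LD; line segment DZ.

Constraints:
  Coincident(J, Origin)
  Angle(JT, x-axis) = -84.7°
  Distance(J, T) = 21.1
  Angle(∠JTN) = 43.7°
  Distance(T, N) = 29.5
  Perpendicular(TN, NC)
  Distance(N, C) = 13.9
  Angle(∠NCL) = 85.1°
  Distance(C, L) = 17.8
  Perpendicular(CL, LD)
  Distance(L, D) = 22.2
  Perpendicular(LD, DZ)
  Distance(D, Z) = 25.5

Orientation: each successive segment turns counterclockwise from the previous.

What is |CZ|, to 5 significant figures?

23.497

J is at the origin; JT runs at -84.7° with length 21.1, so T = (1.9490, -21.010). ∠JTN = 43.7° gives TN at 51.600° from the x-axis; with |TN| = 29.5, N = (20.273, 2.1092). The perpendicularity gives NC at right angles to TN, so NC runs at 141.60°; with |NC| = 13.9, C = (9.3795, 10.743). ∠NCL = 85.1° gives CL at -123.50° from the x-axis; with |CL| = 17.8, L = (-0.44494, -4.1000). CL ⟂ LD, so LD runs at -33.500°; with |LD| = 22.2, D = (18.067, -16.353). The perpendicularity gives DZ at right angles to LD, so DZ runs at 56.500°; with |DZ| = 25.5, Z = (32.142, 4.9110). Then |CZ| = |Z − C| = 23.497.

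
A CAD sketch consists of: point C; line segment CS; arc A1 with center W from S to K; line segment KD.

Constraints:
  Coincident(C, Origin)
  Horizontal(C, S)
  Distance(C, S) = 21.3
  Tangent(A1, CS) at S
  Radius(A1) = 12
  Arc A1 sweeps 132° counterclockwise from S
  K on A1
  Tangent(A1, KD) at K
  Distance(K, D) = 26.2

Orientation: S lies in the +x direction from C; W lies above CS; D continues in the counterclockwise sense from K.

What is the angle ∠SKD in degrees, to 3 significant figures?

114°

C is at the origin; CS is horizontal with |CS| = 21.3 and S on the +x side, so S = (21.3, 0.00). Since A1 is tangent to CS there, WS ⟂ CS, so W = S + (0, 12) = (21.3, 12.0). On A1, S sits at bearing -90° from W; a 132° counterclockwise sweep puts K at bearing 42°, so K = W + 12.0·(cos 42°, sin 42°) = (30.2, 20.0). Tangency of A1 to KD means the radius WK is perpendicular to KD, so KD runs along (−sin 42°, cos 42°); with |KD| = 26.2, D = (12.7, 39.5). Then cos ∠SKD = KS·KD / (|KS||KD|), giving 114°.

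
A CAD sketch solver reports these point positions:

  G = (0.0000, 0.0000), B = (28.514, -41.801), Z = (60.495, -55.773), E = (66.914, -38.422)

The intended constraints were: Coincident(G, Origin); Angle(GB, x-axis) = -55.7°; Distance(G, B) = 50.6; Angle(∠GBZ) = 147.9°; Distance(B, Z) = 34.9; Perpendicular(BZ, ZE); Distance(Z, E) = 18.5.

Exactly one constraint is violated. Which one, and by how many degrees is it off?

Perpendicular(BZ, ZE) — off by 3.30°.

G = (0.00, 0.00) ✓; GB at -55.70° ✓; |GB| = 50.60 ✓; ∠GBZ = 147.9° ✓; |BZ| = 34.90 ✓; ∠(BZ, ZE) = 93.30° ✗; |ZE| = 18.50 ✓.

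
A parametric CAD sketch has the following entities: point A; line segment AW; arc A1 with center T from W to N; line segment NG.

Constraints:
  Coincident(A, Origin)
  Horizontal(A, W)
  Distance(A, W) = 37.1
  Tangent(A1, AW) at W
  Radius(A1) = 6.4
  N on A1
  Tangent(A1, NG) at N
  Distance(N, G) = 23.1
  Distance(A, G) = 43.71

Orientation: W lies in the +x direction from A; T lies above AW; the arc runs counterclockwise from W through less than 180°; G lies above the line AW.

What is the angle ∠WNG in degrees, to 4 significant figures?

121.1°

Checks: |TN| = 6.400 ✓; ∠(TN, NG) = 90.00° ✓; |NG| = 23.10 ✓; |AG| = 43.71 ✓.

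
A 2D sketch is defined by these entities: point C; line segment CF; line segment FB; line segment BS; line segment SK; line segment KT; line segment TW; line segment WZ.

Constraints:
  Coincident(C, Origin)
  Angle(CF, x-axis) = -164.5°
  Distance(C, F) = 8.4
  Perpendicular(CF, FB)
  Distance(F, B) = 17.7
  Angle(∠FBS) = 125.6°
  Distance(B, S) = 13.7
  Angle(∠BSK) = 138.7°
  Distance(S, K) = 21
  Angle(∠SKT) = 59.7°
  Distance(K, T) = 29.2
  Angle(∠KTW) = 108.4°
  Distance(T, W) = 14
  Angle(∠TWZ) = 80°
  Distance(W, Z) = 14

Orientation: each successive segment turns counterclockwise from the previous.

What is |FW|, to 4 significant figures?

4.468

C is at the origin; CF runs at -164.5° with length 8.4, so F = (-8.094, -2.245). The perpendicularity gives FB at right angles to CF, so FB runs at -74.50°; with |FB| = 17.7, B = (-3.364, -19.30). ∠FBS = 125.6° gives BS at -20.10° from the x-axis; with |BS| = 13.7, S = (9.501, -24.01). ∠BSK = 138.7° gives SK at 21.20° from the x-axis; with |SK| = 21.0, K = (29.08, -16.42). ∠SKT = 59.7° gives KT at 141.5° from the x-axis; with |KT| = 29.2, T = (6.228, 1.762). ∠KTW = 108.4° gives TW at -146.9° from the x-axis; with |TW| = 14.0, W = (-5.500, -5.883). Then |FW| = |W − F| = 4.468.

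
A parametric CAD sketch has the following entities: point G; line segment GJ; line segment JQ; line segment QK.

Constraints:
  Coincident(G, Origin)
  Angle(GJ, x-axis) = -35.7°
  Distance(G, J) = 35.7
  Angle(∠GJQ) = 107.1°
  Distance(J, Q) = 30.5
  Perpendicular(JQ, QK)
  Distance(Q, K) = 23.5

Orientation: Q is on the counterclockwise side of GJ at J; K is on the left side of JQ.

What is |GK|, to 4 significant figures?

42.35

∠GJQ = 107.1°, so JQ runs at -35.7° + (180° − 107.1°) = 37.20° from the x-axis; with |JQ| = 30.5, Q = J + 30.5·(cos 37.20°, sin 37.20°) = (53.29, -2.392). The perpendicularity gives QK at right angles to JQ; with |QK| = 23.5 on the left of JQ, K = Q + 23.5·(-0.6046, 0.7965) = (39.08, 16.33). Then |GK| = |K − G| = 42.35.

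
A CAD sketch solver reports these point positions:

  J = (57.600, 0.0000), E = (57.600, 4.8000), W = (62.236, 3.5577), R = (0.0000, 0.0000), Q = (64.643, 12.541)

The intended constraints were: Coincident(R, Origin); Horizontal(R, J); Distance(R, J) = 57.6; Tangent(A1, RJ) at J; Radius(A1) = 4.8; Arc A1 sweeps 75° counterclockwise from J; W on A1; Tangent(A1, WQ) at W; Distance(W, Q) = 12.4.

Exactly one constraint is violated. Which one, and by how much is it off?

Distance(W, Q) = 12.4 — off by 3.10.

R = (0.00, 0.00) ✓; R.y = 0.00, J.y = 0.00 ✓; |RJ| = 57.60 ✓; ∠(EJ, JR) = 90.00° ✓; |EJ| = 4.800 ✓; bearing(E→W) − bearing(E→J) = 75.00° ✓; |EW| = 4.800 ✓; ∠(EW, WQ) = 90.00° ✓; |WQ| = 9.300 ✗.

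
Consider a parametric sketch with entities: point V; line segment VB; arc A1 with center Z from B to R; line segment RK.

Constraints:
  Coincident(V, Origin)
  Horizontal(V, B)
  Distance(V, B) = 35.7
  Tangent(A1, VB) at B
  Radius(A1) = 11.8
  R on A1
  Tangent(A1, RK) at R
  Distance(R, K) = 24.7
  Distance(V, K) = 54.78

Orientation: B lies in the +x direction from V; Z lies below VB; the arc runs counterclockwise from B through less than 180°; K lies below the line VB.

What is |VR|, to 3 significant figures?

31.3

Checks: |ZB| = 11.80 ✓; |ZR| = 11.80 ✓; ∠(ZR, RK) = 90.00° ✓; |RK| = 24.70 ✓; |VK| = 54.78 ✓.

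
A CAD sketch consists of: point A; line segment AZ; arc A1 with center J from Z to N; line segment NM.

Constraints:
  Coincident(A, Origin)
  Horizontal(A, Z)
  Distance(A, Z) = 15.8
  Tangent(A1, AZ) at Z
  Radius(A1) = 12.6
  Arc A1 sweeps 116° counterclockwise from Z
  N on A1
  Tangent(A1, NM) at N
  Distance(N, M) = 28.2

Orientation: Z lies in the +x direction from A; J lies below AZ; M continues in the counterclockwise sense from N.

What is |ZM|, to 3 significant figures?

43.5

A is at the origin; AZ is horizontal with |AZ| = 15.8 and Z on the +x side, so Z = (15.8, 0.00). A1 meets AZ tangentially, so JZ is at right angles to AZ, so J = Z + (0, -12.6) = (15.8, -12.6). On A1, Z sits at bearing 90° from J; a 116° counterclockwise sweep puts N at bearing 206°, so N = J + 12.6·(cos 206°, sin 206°) = (4.48, -18.1). Since A1 is tangent to NM there, JN ⟂ NM, so NM runs along (−sin 206°, cos 206°); with |NM| = 28.2, M = (16.8, -43.5). Then |ZM| = |M − Z| = 43.5.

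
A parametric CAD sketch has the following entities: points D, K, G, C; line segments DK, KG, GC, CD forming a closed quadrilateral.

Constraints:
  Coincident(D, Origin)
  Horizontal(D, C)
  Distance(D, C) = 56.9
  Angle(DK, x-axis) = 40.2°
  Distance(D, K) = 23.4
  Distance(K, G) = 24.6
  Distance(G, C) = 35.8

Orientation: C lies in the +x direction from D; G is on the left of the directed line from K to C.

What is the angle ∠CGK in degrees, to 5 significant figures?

85.586°

Checks: |KG| = 24.60 ✓; |GC| = 35.80 ✓.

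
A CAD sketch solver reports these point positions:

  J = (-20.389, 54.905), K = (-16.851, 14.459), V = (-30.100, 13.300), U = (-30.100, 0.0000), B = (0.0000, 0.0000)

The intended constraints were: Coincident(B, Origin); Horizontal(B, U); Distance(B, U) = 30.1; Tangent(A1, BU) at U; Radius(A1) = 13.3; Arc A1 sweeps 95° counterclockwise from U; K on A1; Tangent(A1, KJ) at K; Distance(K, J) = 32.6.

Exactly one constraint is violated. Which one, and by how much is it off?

Distance(K, J) = 32.6 — off by 8.00.

B = (0.00, 0.00) ✓; B.y = 0.00, U.y = 0.00 ✓; |BU| = 30.10 ✓; ∠(VU, UB) = 90.00° ✓; |VU| = 13.30 ✓; bearing(V→K) − bearing(V→U) = 95.00° ✓; |VK| = 13.30 ✓; ∠(VK, KJ) = 90.00° ✓; |KJ| = 40.60 ✗.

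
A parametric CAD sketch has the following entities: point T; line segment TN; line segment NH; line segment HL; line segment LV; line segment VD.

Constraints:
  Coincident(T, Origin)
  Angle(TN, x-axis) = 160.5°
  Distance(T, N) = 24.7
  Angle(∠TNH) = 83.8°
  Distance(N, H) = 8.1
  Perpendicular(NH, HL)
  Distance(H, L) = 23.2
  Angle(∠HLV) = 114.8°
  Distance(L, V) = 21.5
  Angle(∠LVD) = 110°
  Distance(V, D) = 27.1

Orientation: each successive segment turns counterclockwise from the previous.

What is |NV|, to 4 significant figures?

34.18

NH is perpendicular to HL, so HL runs at -13.30°; with |HL| = 23.2, L = (-2.569, -4.975). ∠HLV = 114.8° gives LV at 51.90° from the x-axis; with |LV| = 21.5, V = (10.70, 11.94). Then |NV| = |V − N| = 34.18.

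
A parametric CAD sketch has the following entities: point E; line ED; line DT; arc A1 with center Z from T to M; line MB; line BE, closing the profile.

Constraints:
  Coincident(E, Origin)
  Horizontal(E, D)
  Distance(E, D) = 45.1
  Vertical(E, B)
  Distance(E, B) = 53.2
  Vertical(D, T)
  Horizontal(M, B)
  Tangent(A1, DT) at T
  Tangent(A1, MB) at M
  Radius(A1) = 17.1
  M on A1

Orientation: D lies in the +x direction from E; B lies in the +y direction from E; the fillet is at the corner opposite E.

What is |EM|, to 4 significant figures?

60.12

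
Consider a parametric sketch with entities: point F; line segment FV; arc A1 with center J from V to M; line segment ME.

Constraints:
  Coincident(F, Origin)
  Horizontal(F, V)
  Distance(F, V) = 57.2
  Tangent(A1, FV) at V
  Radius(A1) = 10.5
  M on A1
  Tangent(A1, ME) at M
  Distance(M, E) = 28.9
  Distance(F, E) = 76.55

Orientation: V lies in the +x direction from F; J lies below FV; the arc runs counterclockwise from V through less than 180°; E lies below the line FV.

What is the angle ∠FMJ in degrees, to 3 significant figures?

126°

F is at the origin; F and V share the same y with |FV| = 57.2 and V on the +x side, so V = (57.2, 0.00). A1 meets FV tangentially, so JV is at right angles to FV, so J = V + (0, -10.5) = (57.2, -10.5). Since JM ⟂ ME (tangency), |JE| = √(10.5² + 28.9²) = 30.7 regardless of where M sits on A1. So E lies on both circle(F, 76.55) and circle(J, 30.7); the below-FV intersection is E = (65.1, -40.2). M is the foot of the tangent from E: M = (48.6, -16.5).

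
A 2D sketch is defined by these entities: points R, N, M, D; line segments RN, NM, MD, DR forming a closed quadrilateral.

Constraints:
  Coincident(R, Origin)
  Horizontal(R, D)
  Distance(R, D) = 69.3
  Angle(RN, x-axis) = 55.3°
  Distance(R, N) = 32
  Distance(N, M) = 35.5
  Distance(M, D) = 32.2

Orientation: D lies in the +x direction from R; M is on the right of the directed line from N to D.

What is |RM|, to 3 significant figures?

37.5

Checks: |NM| = 35.50 ✓; |MD| = 32.20 ✓.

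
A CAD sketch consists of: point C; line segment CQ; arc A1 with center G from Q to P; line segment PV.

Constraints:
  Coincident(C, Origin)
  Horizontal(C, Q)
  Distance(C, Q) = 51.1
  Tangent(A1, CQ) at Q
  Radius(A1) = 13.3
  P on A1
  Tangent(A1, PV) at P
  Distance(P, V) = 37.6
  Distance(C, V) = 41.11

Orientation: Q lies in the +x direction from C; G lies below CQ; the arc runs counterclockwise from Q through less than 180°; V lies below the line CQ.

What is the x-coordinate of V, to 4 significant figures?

18.73

C is at the origin; CQ is horizontal with |CQ| = 51.1 and Q on the +x side, so Q = (51.10, 0.000). A1 meets CQ tangentially, so GQ is at right angles to CQ, so G = Q + (0, -13.3) = (51.10, -13.30). Since GP ⟂ PV (tangency), |GV| = √(13.3² + 37.6²) = 39.88 regardless of where P sits on A1. So V lies on both circle(C, 41.11) and circle(G, 39.88); the below-CQ intersection is V = (18.73, -36.60). P is the foot of the tangent from V: P = (40.18, -5.713).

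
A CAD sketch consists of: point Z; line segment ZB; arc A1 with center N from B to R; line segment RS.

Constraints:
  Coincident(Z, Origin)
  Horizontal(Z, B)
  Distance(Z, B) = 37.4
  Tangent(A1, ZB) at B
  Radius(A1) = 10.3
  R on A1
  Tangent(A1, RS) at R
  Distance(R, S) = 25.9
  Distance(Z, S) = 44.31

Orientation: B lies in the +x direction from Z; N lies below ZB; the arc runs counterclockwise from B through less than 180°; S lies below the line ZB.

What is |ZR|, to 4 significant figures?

28.86

Checks: |NB| = 10.30 ✓; |NR| = 10.30 ✓; ∠(NR, RS) = 90.00° ✓; |RS| = 25.90 ✓; |ZS| = 44.31 ✓.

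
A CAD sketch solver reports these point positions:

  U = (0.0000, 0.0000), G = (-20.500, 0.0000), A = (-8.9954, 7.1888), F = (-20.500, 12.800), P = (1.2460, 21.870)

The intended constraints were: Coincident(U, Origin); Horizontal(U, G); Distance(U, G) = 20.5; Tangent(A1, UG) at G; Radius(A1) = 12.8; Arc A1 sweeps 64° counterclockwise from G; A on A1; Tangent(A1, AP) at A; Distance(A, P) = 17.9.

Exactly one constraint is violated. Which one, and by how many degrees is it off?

Tangent(A1, AP) at A — off by 8.90°.

U = (0.00, 0.00) ✓; U.y = 0.00, G.y = 0.00 ✓; |UG| = 20.50 ✓; ∠(FG, GU) = 90.00° ✓; |FG| = 12.80 ✓; bearing(F→A) − bearing(F→G) = 64.00° ✓; |FA| = 12.80 ✓; ∠(FA, AP) = 98.90° ✗; |AP| = 17.90 ✓.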